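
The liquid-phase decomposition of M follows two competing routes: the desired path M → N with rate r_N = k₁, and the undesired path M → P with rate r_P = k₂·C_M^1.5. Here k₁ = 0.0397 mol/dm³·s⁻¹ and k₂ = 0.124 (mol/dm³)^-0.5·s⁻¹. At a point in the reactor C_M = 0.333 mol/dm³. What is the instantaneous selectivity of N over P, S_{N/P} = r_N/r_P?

S_{N/P} = r_N/r_P = (k₁)/(k₂·C_M^1.5) = (k₁/k₂)·C_M^-1.5.
= (0.0397) / (0.124×0.3330^1.5) = 0.03970/0.02383 = 1.67.
The undesired path is higher order in M, so low C_M (CSTR or dilute feed) favours N.

1.67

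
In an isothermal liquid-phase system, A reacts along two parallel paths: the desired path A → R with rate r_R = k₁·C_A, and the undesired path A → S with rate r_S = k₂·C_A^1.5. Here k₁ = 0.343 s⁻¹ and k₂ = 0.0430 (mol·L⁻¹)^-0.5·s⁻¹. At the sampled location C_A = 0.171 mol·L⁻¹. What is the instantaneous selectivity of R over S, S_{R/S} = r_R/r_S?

19.3

S_{R/S} = r_R/r_S = (k₁·C_A)/(k₂·C_A^1.5) = (k₁/k₂)·C_A^-0.5.
= (0.343×0.1710) / (0.0430×0.1710^1.5) = 0.05865/0.003041 = 19.3.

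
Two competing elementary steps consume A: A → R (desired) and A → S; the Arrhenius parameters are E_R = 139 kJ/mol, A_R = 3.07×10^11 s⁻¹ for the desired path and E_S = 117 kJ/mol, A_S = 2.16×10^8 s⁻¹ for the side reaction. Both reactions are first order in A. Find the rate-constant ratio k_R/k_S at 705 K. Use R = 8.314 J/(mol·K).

Since both paths have the same order in A, the concentration cancels and S_{R/S} = k_R/k_S = (A_R/A_S)·exp[(E_S−E_R)/(RT)].
(E_S−E_R)/(RT) = (117−139)×10³/(8.314×705) = -22000/5861 = -3.753.
k_R/k_S = (3.07×10^11/2.16×10^8)·exp(-3.753) = 1421 × 0.02344 = 33.3.
Since E_R > E_S, raising the temperature improves selectivity toward R.

33.3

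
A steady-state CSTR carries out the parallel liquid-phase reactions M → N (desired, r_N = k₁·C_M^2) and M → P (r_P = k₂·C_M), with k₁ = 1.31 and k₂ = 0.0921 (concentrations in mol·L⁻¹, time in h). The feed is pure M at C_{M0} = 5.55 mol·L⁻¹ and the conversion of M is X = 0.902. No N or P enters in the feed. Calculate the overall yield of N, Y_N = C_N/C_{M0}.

0.799

Exit C_M = C_{M0}(1−X) = 5.55×0.0980 = 0.5439 mol·L⁻¹.
In a CSTR the entire volume is at exit conditions, so r_N = 1.31×0.5439^2 = 0.3875 and r_P = 0.0921×0.5439 = 0.05009.
Fraction of consumed M going to N: r_N/(r_N+r_P) = 0.8855.
C_N = 0.8855·C_{M0}·X = 0.8855×5.55×0.902 = 4.43 mol·L⁻¹; Y_N = C_N/C_{M0} = 0.799.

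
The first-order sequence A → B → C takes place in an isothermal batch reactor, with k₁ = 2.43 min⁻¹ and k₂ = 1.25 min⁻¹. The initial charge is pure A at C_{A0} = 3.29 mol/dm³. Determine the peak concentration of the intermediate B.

For a first-order series the maximum intermediate yield is C_{B,max}/C_{A0} = (k₁/k₂)^[k₂/(k₂−k₁)].
= (2.43/1.25)^(1.25/(1.25−2.43)) = (1.944)^(-1.059) = 0.4945.
C_{B,max} = 0.4945×3.29 = 1.63 mol/dm³.

1.63 mol/dm³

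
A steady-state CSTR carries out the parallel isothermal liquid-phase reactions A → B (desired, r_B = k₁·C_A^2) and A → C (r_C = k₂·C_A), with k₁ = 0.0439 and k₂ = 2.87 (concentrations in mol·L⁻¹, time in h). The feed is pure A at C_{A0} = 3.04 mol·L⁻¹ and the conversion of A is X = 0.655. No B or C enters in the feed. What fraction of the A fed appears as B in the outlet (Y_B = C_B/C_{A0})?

Exit C_A = C_{A0}(1−X) = 3.04×0.345 = 1.049 mol·L⁻¹.
A CSTR operates uniformly at the exit composition, giving r_B = 0.04829 and r_C = 3.010 (each k·C_A^n at C_A = 1.049).
Fraction of consumed A going to B: r_B/(r_B+r_C) = 0.01579.
C_B = 0.01579·C_{A0}·X = 0.01579×3.04×0.655 = 0.0314 mol·L⁻¹; Y_B = C_B/C_{A0} = 0.0103.

0.0103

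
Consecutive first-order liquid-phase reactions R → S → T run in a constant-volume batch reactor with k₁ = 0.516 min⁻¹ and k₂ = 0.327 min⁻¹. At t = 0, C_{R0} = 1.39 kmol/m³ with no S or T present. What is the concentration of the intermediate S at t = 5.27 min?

The intermediate concentration in a first-order A→B→C sequence is C_S = k₁C_{R0}(e^(−k₁t) − e^(−k₂t))/(k₂−k₁).
e^(−k₁t) = e^(−0.516×5.27) = e^(−2.719) = 0.06592; e^(−k₂t) = e^(−1.723) = 0.1785.
C_S = 0.516×1.39/(0.327−0.516) × (0.06592−0.1785) = (-3.795)×(-0.1126) = 0.4272 kmol/m³.

0.427 kmol/m³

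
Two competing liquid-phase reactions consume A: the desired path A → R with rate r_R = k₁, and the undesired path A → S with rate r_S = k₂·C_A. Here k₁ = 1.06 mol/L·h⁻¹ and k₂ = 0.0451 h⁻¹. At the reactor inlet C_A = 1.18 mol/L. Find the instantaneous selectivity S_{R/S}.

19.9

S_{R/S} = r_R/r_S = (k₁)/(k₂·C_A) = (k₁/k₂)·C_A⁻¹.
= (1.06) / (0.0451×1.180) = 1.060/0.05322 = 19.9.
The undesired path is higher order in A, so low C_A (CSTR or dilute feed) favours R.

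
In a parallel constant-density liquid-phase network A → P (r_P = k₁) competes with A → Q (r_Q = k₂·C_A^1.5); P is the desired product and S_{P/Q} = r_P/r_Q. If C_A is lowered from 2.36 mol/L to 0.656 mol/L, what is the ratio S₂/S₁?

6.82

S_{P/Q} = (k₁/k₂)·C_A^-1.5, so S₂/S₁ = (C_{A,2}/C_{A,1})^-1.5.
= (0.656/2.36)^(-1.5) = (0.2780)^(-1.5) = 6.82.
Selectivity toward P rises as C_A falls — low-concentration operation is favoured.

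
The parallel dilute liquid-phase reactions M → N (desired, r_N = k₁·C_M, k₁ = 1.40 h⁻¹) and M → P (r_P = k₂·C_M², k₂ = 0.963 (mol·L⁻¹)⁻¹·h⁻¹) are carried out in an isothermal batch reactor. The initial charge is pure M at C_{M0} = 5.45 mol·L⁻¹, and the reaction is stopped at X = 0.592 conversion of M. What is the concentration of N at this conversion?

C_M = C_{M0}(1−X) = 2.224 mol·L⁻¹.
Along a PFR/batch, dC_N/dC_M = −r_N/(r_N+r_P) = −k₁/(k₁+k₂·C_M).
Integrating from C_{M0} to C_M: C_N = (1.40/0.963)·ln[(1.40+0.963·5.45)/(1.40+0.963·2.22)] = 1.454·ln(6.648/3.541) = 0.9157 mol·L⁻¹.

0.916 mol·L⁻¹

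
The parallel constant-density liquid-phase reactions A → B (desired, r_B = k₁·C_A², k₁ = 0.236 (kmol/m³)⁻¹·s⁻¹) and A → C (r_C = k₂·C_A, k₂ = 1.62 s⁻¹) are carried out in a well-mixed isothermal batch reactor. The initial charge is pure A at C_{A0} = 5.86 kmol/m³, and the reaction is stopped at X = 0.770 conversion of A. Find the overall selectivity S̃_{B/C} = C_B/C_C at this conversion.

C_A = C_{A0}(1−X) = 1.348 kmol/m³.
Along a PFR/batch, dC_C/dC_A = −r_C/(r_B+r_C) = −k₂/(k₂+k₁·C_A).
Integrating from C_{A0} to C_A: C_C = (1.62/0.236)·ln[(1.62+0.236·5.86)/(1.62+0.236·1.35)] = 6.864·ln(3.003/1.938) = 3.006 kmol/m³.
Then C_B = (C_{A0}−C_A) − C_C = 4.512 − 3.006 = 1.506 kmol/m³.
S̃_{B/C} = C_B/C_C = 1.506/3.006 = 0.501.

0.501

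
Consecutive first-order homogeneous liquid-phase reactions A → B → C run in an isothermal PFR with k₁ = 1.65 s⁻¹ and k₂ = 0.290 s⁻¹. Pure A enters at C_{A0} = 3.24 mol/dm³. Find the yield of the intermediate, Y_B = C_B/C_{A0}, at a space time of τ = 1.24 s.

For first-order series with pure A initially, C_B(τ) = k₁C_{A0}/(k₂−k₁)·(e^(−k₁τ) − e^(−k₂τ)).
e^(−k₁τ) = e^(−1.65×1.24) = e^(−2.046) = 0.1293; e^(−k₂τ) = e^(−0.3596) = 0.6980.
C_B = 1.65×3.24/(0.290−1.65) × (0.1293−0.6980) = (-3.931)×(-0.5687) = 2.236 mol/dm³.
Y_B = C_B/C_{A0} = 2.236/3.24 = 0.690.

0.690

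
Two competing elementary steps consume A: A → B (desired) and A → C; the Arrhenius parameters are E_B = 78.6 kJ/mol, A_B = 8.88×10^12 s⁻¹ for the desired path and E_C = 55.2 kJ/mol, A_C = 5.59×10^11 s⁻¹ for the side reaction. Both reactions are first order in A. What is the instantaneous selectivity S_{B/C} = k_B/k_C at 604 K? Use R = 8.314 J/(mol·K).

0.150

Since both paths have the same order in A, the concentration cancels and S_{B/C} = k_B/k_C = (A_B/A_C)·exp[(E_C−E_B)/(RT)].
(E_C−E_B)/(RT) = (55.2−78.6)×10³/(8.314×604) = -23400/5022 = -4.660.
k_B/k_C = (8.88×10^12/5.59×10^11)·exp(-4.660) = 15.89 × 0.009468 = 0.150.
Since E_B > E_C, raising the temperature improves selectivity toward B.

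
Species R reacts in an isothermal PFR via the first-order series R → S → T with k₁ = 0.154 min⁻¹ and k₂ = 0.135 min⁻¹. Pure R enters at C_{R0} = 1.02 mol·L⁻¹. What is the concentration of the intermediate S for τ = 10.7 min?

Solving the coupled first-order balances gives C_S(τ) = [k₁/(k₂−k₁)]·C_{R0}·(e^(−k₁τ) − e^(−k₂τ)).
e^(−k₁τ) = e^(−0.154×10.7) = e^(−1.648) = 0.1925; e^(−k₂τ) = e^(−1.444) = 0.2359.
C_S = 0.154×1.02/(0.135−0.154) × (0.1925−0.2359) = (-8.267)×(-0.04339) = 0.3587 mol·L⁻¹.

0.359 mol·L⁻¹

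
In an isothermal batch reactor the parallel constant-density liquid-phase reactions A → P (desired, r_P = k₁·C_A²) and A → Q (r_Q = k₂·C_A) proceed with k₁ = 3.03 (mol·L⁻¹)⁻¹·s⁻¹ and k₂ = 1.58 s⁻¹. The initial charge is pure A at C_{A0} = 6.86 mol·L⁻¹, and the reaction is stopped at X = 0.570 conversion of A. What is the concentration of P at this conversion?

3.52 mol·L⁻¹

C_A = C_{A0}(1−X) = 2.950 mol·L⁻¹.
Along a PFR/batch, dC_Q/dC_A = −r_Q/(r_P+r_Q) = −k₂/(k₂+k₁·C_A).
Integrating from C_{A0} to C_A: C_Q = (1.58/3.03)·ln[(1.58+3.03·6.86)/(1.58+3.03·2.95)] = 0.5215·ln(22.37/10.52) = 0.3934 mol·L⁻¹.
Then C_P = (C_{A0}−C_A) − C_Q = 3.910 − 0.3934 = 3.517 mol·L⁻¹.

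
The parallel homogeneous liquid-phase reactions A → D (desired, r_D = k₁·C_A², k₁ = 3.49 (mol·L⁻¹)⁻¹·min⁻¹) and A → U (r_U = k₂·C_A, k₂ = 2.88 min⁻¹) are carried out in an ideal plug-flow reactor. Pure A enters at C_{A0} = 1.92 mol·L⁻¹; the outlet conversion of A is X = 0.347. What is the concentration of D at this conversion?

C_A = C_{A0}(1−X) = 1.254 mol·L⁻¹.
Along a PFR/batch, dC_U/dC_A = −r_U/(r_D+r_U) = −k₂/(k₂+k₁·C_A).
Integrating from C_{A0} to C_A: C_U = (2.88/3.49)·ln[(2.88+3.49·1.92)/(2.88+3.49·1.25)] = 0.8252·ln(9.581/7.256) = 0.2294 mol·L⁻¹.
Then C_D = (C_{A0}−C_A) − C_U = 0.6662 − 0.2294 = 0.4368 mol·L⁻¹.

0.437 mol·L⁻¹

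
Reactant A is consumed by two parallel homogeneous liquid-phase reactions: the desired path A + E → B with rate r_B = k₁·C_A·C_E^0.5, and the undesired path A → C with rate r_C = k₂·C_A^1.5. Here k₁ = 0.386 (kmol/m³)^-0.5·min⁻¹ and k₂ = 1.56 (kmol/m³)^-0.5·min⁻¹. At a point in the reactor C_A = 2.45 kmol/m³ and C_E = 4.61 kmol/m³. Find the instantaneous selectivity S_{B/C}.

S_{B/C} = r_B/r_C = (k₁·C_A·C_E^0.5)/(k₂·C_A^1.5) = (k₁/k₂)·C_A^-0.5·C_E^0.5.
= (0.386×2.450×4.610^0.5) / (1.56×2.450^1.5) = 2.031/5.982 = 0.339.

0.339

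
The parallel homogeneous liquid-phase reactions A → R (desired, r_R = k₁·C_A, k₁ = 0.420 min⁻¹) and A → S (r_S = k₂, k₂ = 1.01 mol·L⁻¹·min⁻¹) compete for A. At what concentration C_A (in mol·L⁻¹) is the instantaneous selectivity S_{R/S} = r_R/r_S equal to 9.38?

22.6 mol·L⁻¹

S_{R/S} = (k₁/k₂)·C_A ⇒ C_A = S·k₂/k₁.
= 9.38×1.01/0.420 = 22.6 mol·L⁻¹.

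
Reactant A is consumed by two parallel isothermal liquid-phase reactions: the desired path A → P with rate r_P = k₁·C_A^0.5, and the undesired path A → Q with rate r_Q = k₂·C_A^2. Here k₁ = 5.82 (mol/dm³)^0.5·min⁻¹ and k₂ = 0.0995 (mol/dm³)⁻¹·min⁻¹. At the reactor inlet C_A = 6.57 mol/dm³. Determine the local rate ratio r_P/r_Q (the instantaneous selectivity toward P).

3.47

S_{P/Q} = r_P/r_Q = (k₁·C_A^0.5)/(k₂·C_A^2) = (k₁/k₂)·C_A^-1.5.
= (5.82×6.570^0.5) / (0.0995×6.570^2) = 14.92/4.295 = 3.47.
The undesired path is higher order in A, so low C_A (CSTR or dilute feed) favours P.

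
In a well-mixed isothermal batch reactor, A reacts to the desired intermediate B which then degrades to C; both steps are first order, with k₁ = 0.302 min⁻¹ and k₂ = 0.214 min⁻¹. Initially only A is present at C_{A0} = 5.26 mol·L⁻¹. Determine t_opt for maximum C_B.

Setting dC_B/dt = 0 gives t_opt = ln(k₂/k₁)/(k₂−k₁).
= ln(0.214/0.302)/(0.214−0.302) = ln(0.7086)/-0.08800 = -0.3445/-0.08800 = 3.91 min.

3.91 min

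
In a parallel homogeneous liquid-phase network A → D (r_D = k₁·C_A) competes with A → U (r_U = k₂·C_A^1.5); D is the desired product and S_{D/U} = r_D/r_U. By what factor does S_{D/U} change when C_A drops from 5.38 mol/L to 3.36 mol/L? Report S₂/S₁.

S_{D/U} = (k₁/k₂)·C_A^-0.5, so S₂/S₁ = (C_{A,2}/C_{A,1})^-0.5.
= (3.36/5.38)^(-0.5) = (0.6245)^(-0.5) = 1.27.

1.27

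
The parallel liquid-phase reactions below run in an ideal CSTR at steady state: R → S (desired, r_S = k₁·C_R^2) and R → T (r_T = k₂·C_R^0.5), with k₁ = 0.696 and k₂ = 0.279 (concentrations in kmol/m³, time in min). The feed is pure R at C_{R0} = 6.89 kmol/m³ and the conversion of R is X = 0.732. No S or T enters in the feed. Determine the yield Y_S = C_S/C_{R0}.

0.631

Exit C_R = C_{R0}(1−X) = 6.89×0.268 = 1.847 kmol/m³.
Rates in a CSTR are evaluated at the outlet concentration: r_S = 0.696×1.847^2 = 2.373, r_T = 0.279×1.847^0.5 = 0.3791.
Fraction of consumed R going to S: r_S/(r_S+r_T) = 0.8622.
C_S = 0.8622·C_{R0}·X = 0.8622×6.89×0.732 = 4.35 kmol/m³; Y_S = C_S/C_{R0} = 0.631.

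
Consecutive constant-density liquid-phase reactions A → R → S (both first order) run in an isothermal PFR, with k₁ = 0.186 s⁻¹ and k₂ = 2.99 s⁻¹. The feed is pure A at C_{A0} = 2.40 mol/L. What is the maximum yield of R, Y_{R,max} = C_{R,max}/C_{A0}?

0.0517

Evaluating C_R at τ_opt = ln(k₂/k₁)/(k₂−k₁) gives C_{R,max}/C_{A0} = (k₁/k₂)^[k₂/(k₂−k₁)].
= (0.186/2.99)^(2.99/(2.99−0.186)) = (0.06221)^(1.066) = 0.05174.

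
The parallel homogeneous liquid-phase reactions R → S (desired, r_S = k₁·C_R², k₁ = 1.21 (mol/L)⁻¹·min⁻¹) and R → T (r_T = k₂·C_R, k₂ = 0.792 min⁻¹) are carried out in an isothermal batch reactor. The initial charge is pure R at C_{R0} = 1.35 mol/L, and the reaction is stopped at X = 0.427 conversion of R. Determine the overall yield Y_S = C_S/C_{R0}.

C_R = C_{R0}(1−X) = 0.7735 mol/L.
Along a PFR/batch, dC_T/dC_R = −r_T/(r_S+r_T) = −k₂/(k₂+k₁·C_R).
Integrating from C_{R0} to C_R: C_T = (0.792/1.21)·ln[(0.792+1.21·1.35)/(0.792+1.21·0.774)] = 0.6545·ln(2.425/1.728) = 0.2219 mol/L.
Then C_S = (C_{R0}−C_R) − C_T = 0.5765 − 0.2219 = 0.3545 mol/L.
Y_S = C_S/C_{R0} = 0.3545/1.35 = 0.263.

0.263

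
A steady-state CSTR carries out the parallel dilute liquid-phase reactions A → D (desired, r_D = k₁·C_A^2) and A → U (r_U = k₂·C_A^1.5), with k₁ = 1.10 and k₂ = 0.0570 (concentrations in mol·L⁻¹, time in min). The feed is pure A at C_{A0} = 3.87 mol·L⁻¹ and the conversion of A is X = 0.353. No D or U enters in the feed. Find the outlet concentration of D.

1.32 mol·L⁻¹

Exit C_A = C_{A0}(1−X) = 3.87×0.647 = 2.504 mol·L⁻¹.
A CSTR operates uniformly at the exit composition, giving r_D = 6.896 and r_U = 0.2258 (each k·C_A^n at C_A = 2.504).
Fraction of consumed A going to D: r_D/(r_D+r_U) = 0.9683.
C_D = 0.9683·C_{A0}·X = 0.9683×3.87×0.353 = 1.32 mol·L⁻¹.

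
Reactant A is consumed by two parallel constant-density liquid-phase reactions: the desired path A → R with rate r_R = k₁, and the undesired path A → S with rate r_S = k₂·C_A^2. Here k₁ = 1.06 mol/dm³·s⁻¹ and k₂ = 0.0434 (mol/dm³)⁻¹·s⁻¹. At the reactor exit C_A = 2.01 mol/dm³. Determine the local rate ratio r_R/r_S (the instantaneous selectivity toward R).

S_{R/S} = r_R/r_S = (k₁)/(k₂·C_A^2) = (k₁/k₂)·C_A^-2.
= (1.06) / (0.0434×2.010^2) = 1.060/0.1753 = 6.05.
The undesired path is higher order in A, so low C_A (CSTR or dilute feed) favours R.

6.05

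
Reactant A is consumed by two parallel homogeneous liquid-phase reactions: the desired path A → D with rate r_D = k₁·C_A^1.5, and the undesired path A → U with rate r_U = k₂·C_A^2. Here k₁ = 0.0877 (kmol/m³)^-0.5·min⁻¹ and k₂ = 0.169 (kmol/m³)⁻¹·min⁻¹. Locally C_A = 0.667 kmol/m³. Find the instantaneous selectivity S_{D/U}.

0.635

S_{D/U} = r_D/r_U = (k₁·C_A^1.5)/(k₂·C_A^2) = (k₁/k₂)·C_A^-0.5.
= (0.0877×0.6670^1.5) / (0.169×0.6670^2) = 0.04777/0.07519 = 0.635.
The undesired path is higher order in A, so low C_A (CSTR or dilute feed) favours D.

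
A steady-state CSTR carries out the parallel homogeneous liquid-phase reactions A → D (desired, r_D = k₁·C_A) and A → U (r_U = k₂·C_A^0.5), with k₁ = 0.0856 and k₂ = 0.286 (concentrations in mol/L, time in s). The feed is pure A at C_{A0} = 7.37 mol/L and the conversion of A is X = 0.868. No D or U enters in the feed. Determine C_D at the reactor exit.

1.46 mol/L

Exit C_A = C_{A0}(1−X) = 7.37×0.132 = 0.9728 mol/L.
In a CSTR the entire volume is at exit conditions, so r_D = 0.0856×0.9728 = 0.08328 and r_U = 0.286×0.9728^0.5 = 0.2821.
Fraction of consumed A going to D: r_D/(r_D+r_U) = 0.2279.
C_D = 0.2279·C_{A0}·X = 0.2279×7.37×0.868 = 1.46 mol/L.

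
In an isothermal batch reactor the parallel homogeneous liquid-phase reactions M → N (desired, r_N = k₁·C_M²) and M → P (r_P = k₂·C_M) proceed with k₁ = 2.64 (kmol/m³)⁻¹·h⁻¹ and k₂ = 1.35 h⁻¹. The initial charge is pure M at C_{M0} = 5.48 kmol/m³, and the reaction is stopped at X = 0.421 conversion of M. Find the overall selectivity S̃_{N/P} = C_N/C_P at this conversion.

C_M = C_{M0}(1−X) = 3.173 kmol/m³.
Along a PFR/batch, dC_P/dC_M = −r_P/(r_N+r_P) = −k₂/(k₂+k₁·C_M).
Integrating from C_{M0} to C_M: C_P = (1.35/2.64)·ln[(1.35+2.64·5.48)/(1.35+2.64·3.17)] = 0.5114·ln(15.82/9.727) = 0.2486 kmol/m³.
Then C_N = (C_{M0}−C_M) − C_P = 2.307 − 0.2486 = 2.058 kmol/m³.
S̃_{N/P} = C_N/C_P = 2.058/0.2486 = 8.28.

8.28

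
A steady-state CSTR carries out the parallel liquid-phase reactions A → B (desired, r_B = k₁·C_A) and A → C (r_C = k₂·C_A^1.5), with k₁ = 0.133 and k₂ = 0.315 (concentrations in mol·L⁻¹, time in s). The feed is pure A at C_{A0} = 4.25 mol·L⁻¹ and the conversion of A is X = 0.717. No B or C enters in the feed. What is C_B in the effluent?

0.847 mol·L⁻¹

Exit C_A = C_{A0}(1−X) = 4.25×0.283 = 1.203 mol·L⁻¹.
A CSTR operates uniformly at the exit composition, giving r_B = 0.1600 and r_C = 0.4155 (each k·C_A^n at C_A = 1.203).
Fraction of consumed A going to B: r_B/(r_B+r_C) = 0.2780.
C_B = 0.2780·C_{A0}·X = 0.2780×4.25×0.717 = 0.847 mol·L⁻¹.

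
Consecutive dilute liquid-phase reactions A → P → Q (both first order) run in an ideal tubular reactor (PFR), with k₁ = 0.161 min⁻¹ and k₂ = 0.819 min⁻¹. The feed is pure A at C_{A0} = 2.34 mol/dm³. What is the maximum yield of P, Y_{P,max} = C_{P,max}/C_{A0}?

At the optimum, C_{P,max}/C_{A0} = (k₁/k₂)^[k₂/(k₂−k₁)].
= (0.161/0.819)^(0.819/(0.819−0.161)) = (0.1966)^(1.245) = 0.1320.

0.132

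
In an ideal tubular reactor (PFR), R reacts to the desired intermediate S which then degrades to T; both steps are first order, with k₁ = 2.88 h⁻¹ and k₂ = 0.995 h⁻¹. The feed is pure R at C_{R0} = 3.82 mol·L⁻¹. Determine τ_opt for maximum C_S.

Setting dC_S/dτ = 0 gives τ_opt = ln(k₂/k₁)/(k₂−k₁).
= ln(0.995/2.88)/(0.995−2.88) = ln(0.3455)/-1.885 = -1.063/-1.885 = 0.564 h.

0.564 h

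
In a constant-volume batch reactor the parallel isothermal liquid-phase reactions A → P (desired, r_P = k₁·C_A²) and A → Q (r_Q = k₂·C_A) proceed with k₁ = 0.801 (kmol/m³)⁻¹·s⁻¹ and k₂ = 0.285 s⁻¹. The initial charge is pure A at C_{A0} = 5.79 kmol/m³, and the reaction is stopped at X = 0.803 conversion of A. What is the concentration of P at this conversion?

4.15 kmol/m³

C_A = C_{A0}(1−X) = 1.141 kmol/m³.
Along a PFR/batch, dC_Q/dC_A = −r_Q/(r_P+r_Q) = −k₂/(k₂+k₁·C_A).
Integrating from C_{A0} to C_A: C_Q = (0.285/0.801)·ln[(0.285+0.801·5.79)/(0.285+0.801·1.14)] = 0.3558·ln(4.923/1.199) = 0.5026 kmol/m³.
Then C_P = (C_{A0}−C_A) − C_Q = 4.649 − 0.5026 = 4.147 kmol/m³.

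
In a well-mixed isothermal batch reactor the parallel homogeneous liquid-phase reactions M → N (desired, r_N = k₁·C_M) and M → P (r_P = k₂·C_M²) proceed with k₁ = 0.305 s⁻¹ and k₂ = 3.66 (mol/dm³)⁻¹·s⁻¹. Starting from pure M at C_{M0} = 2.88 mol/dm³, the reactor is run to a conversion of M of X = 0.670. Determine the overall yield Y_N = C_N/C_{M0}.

0.0305

C_M = C_{M0}(1−X) = 0.9504 mol/dm³.
Along a PFR/batch, dC_N/dC_M = −r_N/(r_N+r_P) = −k₁/(k₁+k₂·C_M).
Integrating from C_{M0} to C_M: C_N = (0.305/3.66)·ln[(0.305+3.66·2.88)/(0.305+3.66·0.950)] = 0.08333·ln(10.85/3.783) = 0.08776 mol/dm³.
Y_N = C_N/C_{M0} = 0.08776/2.88 = 0.0305.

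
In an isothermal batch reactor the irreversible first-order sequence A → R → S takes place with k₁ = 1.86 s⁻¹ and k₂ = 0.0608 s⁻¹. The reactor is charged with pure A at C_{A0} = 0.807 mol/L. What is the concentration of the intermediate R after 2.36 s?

0.712 mol/L

Solving the coupled first-order balances gives C_R(t) = [k₁/(k₂−k₁)]·C_{A0}·(e^(−k₁t) − e^(−k₂t)).
e^(−k₁t) = e^(−1.86×2.36) = e^(−4.390) = 0.01241; e^(−k₂t) = e^(−0.1435) = 0.8663.
C_R = 1.86×0.807/(0.0608−1.86) × (0.01241−0.8663) = (-0.8343)×(-0.8539) = 0.7124 mol/L.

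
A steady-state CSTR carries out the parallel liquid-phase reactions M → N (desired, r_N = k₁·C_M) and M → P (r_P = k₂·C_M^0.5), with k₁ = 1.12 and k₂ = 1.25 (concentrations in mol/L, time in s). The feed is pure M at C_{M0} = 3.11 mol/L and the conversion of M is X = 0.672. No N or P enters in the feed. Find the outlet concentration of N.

0.993 mol/L

Exit C_M = C_{M0}(1−X) = 3.11×0.328 = 1.020 mol/L.
A CSTR operates uniformly at the exit composition, giving r_N = 1.142 and r_P = 1.262 (each k·C_M^n at C_M = 1.020).
Fraction of consumed M going to N: r_N/(r_N+r_P) = 0.4751.
C_N = 0.4751·C_{M0}·X = 0.4751×3.11×0.672 = 0.993 mol/L.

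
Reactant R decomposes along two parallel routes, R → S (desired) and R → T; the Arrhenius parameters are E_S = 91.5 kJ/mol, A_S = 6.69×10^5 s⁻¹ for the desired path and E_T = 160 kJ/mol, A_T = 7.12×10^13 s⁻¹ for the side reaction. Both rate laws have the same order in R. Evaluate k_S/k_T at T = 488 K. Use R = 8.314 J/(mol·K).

With equal orders, S_{S/T} = k_S/k_T = (A_S/A_T)·exp[(E_T−E_S)/(RT)].
(E_T−E_S)/(RT) = (160−91.5)×10³/(8.314×488) = 68500/4057 = 16.88.
k_S/k_T = (6.69×10^5/7.12×10^13)·exp(16.88) = 9.396×10^-9 × 2.150×10^7 = 0.202.

0.202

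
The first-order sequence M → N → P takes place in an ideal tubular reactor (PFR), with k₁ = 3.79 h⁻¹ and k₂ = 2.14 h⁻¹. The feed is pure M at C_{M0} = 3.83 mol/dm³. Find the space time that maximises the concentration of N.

For first-order series the maximum of C_N occurs at τ_opt = ln(k₂/k₁)/(k₂−k₁).
= ln(2.14/3.79)/(2.14−3.79) = ln(0.5646)/-1.650 = -0.5716/-1.650 = 0.346 h.

0.346 h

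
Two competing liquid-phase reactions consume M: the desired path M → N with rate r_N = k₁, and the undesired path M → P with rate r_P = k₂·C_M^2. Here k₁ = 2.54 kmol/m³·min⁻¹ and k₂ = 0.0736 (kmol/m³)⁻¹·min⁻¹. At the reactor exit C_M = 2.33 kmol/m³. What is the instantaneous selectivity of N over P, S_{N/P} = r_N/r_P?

6.36

S_{N/P} = r_N/r_P = (k₁)/(k₂·C_M^2) = (k₁/k₂)·C_M^-2.
= (2.54) / (0.0736×2.330^2) = 2.540/0.3996 = 6.36.
The undesired path is higher order in M, so low C_M (CSTR or dilute feed) favours N.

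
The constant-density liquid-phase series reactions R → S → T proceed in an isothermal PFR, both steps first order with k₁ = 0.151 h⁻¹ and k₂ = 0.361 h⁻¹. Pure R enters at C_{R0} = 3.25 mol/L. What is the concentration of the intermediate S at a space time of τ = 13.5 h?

The intermediate concentration in a first-order A→B→C sequence is C_S = k₁C_{R0}(e^(−k₁τ) − e^(−k₂τ))/(k₂−k₁).
e^(−k₁τ) = e^(−0.151×13.5) = e^(−2.038) = 0.1302; e^(−k₂τ) = e^(−4.873) = 0.007647.
C_S = 0.151×3.25/(0.361−0.151) × (0.1302−0.007647) = 2.337×0.1226 = 0.2865 mol/L.

0.286 mol/L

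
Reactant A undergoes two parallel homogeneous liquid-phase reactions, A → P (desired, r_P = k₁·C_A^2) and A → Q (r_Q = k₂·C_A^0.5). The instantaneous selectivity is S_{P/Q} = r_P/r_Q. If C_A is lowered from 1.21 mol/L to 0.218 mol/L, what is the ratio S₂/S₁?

0.0765

S_{P/Q} = (k₁/k₂)·C_A^1.5, so S₂/S₁ = (C_{A,2}/C_{A,1})^1.5.
= (0.218/1.21)^1.5 = (0.1802)^1.5 = 0.0765.
Selectivity toward P falls as C_A falls — high-concentration operation is favoured.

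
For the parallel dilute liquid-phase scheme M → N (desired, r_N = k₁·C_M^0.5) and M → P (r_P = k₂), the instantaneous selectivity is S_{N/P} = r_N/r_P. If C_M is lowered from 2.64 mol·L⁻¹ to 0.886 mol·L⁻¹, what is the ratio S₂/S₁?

S_{N/P} = (k₁/k₂)·C_M^0.5, so S₂/S₁ = (C_{M,2}/C_{M,1})^0.5.
= (0.886/2.64)^0.5 = (0.3356)^0.5 = 0.579.
Selectivity toward N falls as C_M falls — high-concentration operation is favoured.

0.579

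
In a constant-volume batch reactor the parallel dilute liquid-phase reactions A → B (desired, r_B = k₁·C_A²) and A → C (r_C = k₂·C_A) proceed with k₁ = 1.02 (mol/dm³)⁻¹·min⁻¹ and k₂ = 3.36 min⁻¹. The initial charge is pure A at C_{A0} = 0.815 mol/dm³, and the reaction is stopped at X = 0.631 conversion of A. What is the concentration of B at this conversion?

0.0738 mol/dm³

C_A = C_{A0}(1−X) = 0.3007 mol/dm³.
Along a PFR/batch, dC_C/dC_A = −r_C/(r_B+r_C) = −k₂/(k₂+k₁·C_A).
Integrating from C_{A0} to C_A: C_C = (3.36/1.02)·ln[(3.36+1.02·0.815)/(3.36+1.02·0.301)] = 3.294·ln(4.191/3.667) = 0.4404 mol/dm³.
Then C_B = (C_{A0}−C_A) − C_C = 0.5143 − 0.4404 = 0.07382 mol/dm³.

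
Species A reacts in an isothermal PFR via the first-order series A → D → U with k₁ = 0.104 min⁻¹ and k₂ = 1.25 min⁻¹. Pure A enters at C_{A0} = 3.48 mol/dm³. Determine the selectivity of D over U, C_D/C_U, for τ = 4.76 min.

Solving the coupled first-order balances gives C_D(τ) = [k₁/(k₂−k₁)]·C_{A0}·(e^(−k₁τ) − e^(−k₂τ)).
e^(−k₁τ) = e^(−0.104×4.76) = e^(−0.4950) = 0.6095; e^(−k₂τ) = e^(−5.950) = 0.002606.
C_D = 0.104×3.48/(1.25−0.104) × (0.6095−0.002606) = 0.3158×0.6069 = 0.1917 mol/dm³.
C_A = C_{A0}e^(−k₁τ) = 2.121 mol/dm³, so C_U = C_{A0}−C_A−C_D = 1.167 mol/dm³; C_D/C_U = 0.164.

0.164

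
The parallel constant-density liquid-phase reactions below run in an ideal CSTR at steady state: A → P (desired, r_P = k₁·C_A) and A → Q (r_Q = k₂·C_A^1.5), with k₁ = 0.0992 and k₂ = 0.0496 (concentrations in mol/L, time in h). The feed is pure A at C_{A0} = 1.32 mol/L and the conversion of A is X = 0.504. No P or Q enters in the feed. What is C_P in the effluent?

Exit C_A = C_{A0}(1−X) = 1.32×0.496 = 0.6547 mol/L.
A CSTR operates uniformly at the exit composition, giving r_P = 0.06495 and r_Q = 0.02628 (each k·C_A^n at C_A = 0.6547).
Fraction of consumed A going to P: r_P/(r_P+r_Q) = 0.7120.
C_P = 0.7120·C_{A0}·X = 0.7120×1.32×0.504 = 0.474 mol/L.

0.474 mol/L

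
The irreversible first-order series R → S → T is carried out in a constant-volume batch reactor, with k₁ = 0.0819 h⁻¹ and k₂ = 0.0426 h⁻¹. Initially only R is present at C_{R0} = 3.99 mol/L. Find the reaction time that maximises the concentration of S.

For first-order series the maximum of C_S occurs at t_opt = ln(k₂/k₁)/(k₂−k₁).
= ln(0.0426/0.0819)/(0.0426−0.0819) = ln(0.5201)/-0.03930 = -0.6536/-0.03930 = 16.6 h.

16.6 h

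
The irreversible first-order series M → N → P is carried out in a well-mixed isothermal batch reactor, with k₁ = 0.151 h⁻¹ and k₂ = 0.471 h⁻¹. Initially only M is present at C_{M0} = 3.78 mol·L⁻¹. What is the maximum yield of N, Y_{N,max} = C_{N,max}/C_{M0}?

For a first-order series the maximum intermediate yield is C_{N,max}/C_{M0} = (k₁/k₂)^[k₂/(k₂−k₁)].
= (0.151/0.471)^(0.471/(0.471−0.151)) = (0.3206)^(1.472) = 0.1874.

0.187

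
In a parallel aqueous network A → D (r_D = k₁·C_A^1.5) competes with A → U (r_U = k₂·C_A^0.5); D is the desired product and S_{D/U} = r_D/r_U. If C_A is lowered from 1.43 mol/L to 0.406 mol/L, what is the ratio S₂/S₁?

S_{D/U} = (k₁/k₂)·C_A, so S₂/S₁ = (C_{A,2}/C_{A,1}).
= 0.406/1.43 = 0.284.
Selectivity toward D falls as C_A falls — high-concentration operation is favoured.

0.284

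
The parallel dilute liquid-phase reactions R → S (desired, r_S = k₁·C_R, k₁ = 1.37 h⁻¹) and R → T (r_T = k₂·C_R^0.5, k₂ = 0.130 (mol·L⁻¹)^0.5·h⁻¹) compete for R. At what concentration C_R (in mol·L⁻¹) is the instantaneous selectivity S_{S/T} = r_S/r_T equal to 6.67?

0.401 mol·L⁻¹

S_{S/T} = (k₁/k₂)·C_R^0.5 ⇒ C_R = (S·k₂/k₁)^(2).
= (6.67×0.130/1.37)^(2) = (0.6329)^(2) = 0.401 mol·L⁻¹.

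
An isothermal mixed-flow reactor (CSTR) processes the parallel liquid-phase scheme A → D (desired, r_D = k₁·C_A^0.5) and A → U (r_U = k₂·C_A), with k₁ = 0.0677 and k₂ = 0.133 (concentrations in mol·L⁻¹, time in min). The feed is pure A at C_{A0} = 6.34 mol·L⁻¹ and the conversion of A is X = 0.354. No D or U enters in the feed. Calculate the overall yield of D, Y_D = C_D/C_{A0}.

Exit C_A = C_{A0}(1−X) = 6.34×0.646 = 4.096 mol·L⁻¹.
In a CSTR the entire volume is at exit conditions, so r_D = 0.0677×4.096^0.5 = 0.1370 and r_U = 0.133×4.096 = 0.5447.
Fraction of consumed A going to D: r_D/(r_D+r_U) = 0.2010.
C_D = 0.2010·C_{A0}·X = 0.2010×6.34×0.354 = 0.451 mol·L⁻¹; Y_D = C_D/C_{A0} = 0.0711.

0.0711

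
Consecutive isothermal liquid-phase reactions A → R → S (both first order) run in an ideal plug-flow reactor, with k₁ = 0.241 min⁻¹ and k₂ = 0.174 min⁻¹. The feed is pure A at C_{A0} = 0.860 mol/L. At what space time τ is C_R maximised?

The intermediate peaks when r₁ = r₂, i.e. k₁e^(−k₁τ) = k₂e^(−k₂τ), giving τ_opt = ln(k₂/k₁)/(k₂−k₁).
= ln(0.174/0.241)/(0.174−0.241) = ln(0.7220)/-0.06700 = -0.3257/-0.06700 = 4.86 min.

4.86 min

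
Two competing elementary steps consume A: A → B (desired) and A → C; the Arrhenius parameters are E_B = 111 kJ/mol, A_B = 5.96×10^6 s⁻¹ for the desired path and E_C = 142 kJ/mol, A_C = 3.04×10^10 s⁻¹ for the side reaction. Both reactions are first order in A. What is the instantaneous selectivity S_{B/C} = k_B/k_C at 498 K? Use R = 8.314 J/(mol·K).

0.350

k_B/k_C = (A_B/A_C)·exp[−(E_B−E_C)/(RT)] = (A_B/A_C)·exp[(E_C−E_B)/(RT)].
(E_C−E_B)/(RT) = (142−111)×10³/(8.314×498) = 31000/4140 = 7.487.
k_B/k_C = (5.96×10^6/3.04×10^10)·exp(7.487) = 1.961×10^-4 × 1785 = 0.350.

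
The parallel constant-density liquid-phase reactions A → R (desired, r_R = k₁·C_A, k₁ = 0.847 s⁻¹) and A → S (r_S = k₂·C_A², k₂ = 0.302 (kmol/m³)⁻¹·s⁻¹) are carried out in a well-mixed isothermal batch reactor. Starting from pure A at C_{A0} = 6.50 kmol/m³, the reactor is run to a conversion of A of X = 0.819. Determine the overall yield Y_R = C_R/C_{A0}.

C_A = C_{A0}(1−X) = 1.177 kmol/m³.
Along a PFR/batch, dC_R/dC_A = −r_R/(r_R+r_S) = −k₁/(k₁+k₂·C_A).
Integrating from C_{A0} to C_A: C_R = (0.847/0.302)·ln[(0.847+0.302·6.50)/(0.847+0.302·1.18)] = 2.805·ln(2.810/1.202) = 2.381 kmol/m³.
Y_R = C_R/C_{A0} = 2.381/6.50 = 0.366.

0.366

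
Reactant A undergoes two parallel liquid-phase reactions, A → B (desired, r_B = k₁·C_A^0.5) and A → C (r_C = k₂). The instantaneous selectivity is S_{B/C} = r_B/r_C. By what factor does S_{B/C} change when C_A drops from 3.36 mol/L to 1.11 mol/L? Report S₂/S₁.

0.575

S_{B/C} = (k₁/k₂)·C_A^0.5, so S₂/S₁ = (C_{A,2}/C_{A,1})^0.5.
= (1.11/3.36)^0.5 = (0.3304)^0.5 = 0.575.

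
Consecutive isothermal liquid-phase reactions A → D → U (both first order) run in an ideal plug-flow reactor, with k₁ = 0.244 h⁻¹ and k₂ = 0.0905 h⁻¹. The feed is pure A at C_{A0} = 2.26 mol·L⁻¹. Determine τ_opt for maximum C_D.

Setting dC_D/dτ = 0 gives τ_opt = ln(k₂/k₁)/(k₂−k₁).
= ln(0.0905/0.244)/(0.0905−0.244) = ln(0.3709)/-0.1535 = -0.9918/-0.1535 = 6.46 h.

6.46 h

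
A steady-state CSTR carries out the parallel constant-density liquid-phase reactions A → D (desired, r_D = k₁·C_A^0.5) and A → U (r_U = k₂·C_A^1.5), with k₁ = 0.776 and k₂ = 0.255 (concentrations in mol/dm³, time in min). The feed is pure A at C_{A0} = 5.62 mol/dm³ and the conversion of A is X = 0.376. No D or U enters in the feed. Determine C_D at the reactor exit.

0.982 mol/dm³

Exit C_A = C_{A0}(1−X) = 5.62×0.624 = 3.507 mol/dm³.
In a CSTR the entire volume is at exit conditions, so r_D = 0.776×3.507^0.5 = 1.453 and r_U = 0.255×3.507^1.5 = 1.675.
Fraction of consumed A going to D: r_D/(r_D+r_U) = 0.4646.
C_D = 0.4646·C_{A0}·X = 0.4646×5.62×0.376 = 0.982 mol/dm³.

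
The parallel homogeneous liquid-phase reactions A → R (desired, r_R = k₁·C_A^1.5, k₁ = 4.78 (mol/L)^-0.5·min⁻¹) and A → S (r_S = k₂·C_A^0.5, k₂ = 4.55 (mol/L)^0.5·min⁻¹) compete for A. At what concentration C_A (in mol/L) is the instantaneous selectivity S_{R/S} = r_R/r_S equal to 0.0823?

S_{R/S} = (k₁/k₂)·C_A ⇒ C_A = S·k₂/k₁.
= 0.0823×4.55/4.78 = 0.0783 mol/L.

0.0783 mol/L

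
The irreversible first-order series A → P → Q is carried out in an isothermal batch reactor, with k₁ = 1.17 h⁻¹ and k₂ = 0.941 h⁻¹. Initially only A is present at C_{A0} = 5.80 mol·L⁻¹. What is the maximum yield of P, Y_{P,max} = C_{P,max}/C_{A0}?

For a first-order series the maximum intermediate yield is C_{P,max}/C_{A0} = (k₁/k₂)^[k₂/(k₂−k₁)].
= (1.17/0.941)^(0.941/(0.941−1.17)) = (1.243)^(-4.109) = 0.4086.

0.409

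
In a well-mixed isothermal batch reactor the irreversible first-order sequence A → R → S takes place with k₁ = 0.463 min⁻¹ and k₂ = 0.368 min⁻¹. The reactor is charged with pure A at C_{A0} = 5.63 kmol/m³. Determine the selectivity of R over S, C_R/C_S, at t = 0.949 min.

For first-order series with pure A initially, C_R(t) = k₁C_{A0}/(k₂−k₁)·(e^(−k₁t) − e^(−k₂t)).
e^(−k₁t) = e^(−0.463×0.949) = e^(−0.4394) = 0.6444; e^(−k₂t) = e^(−0.3492) = 0.7052.
C_R = 0.463×5.63/(0.368−0.463) × (0.6444−0.7052) = (-27.44)×(-0.06080) = 1.668 kmol/m³.
C_A = C_{A0}e^(−k₁t) = 3.628 kmol/m³, so C_S = C_{A0}−C_A−C_R = 0.3336 kmol/m³; C_R/C_S = 5.00.

5.00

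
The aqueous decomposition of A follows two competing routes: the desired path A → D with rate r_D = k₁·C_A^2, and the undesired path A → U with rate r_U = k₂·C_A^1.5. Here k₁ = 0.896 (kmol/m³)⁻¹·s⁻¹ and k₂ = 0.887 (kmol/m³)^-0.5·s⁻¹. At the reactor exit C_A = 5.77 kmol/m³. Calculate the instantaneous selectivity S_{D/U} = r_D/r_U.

S_{D/U} = r_D/r_U = (k₁·C_A^2)/(k₂·C_A^1.5) = (k₁/k₂)·C_A^0.5.
= (0.896×5.770^2) / (0.887×5.770^1.5) = 29.83/12.29 = 2.43.

2.43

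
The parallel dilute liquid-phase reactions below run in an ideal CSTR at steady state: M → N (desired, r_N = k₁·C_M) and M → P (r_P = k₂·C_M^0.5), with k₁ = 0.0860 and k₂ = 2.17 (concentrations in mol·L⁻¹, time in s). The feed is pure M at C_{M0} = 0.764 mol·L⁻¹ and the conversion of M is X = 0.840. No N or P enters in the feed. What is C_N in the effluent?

0.00877 mol·L⁻¹

Exit C_M = C_{M0}(1−X) = 0.764×0.160 = 0.1222 mol·L⁻¹.
Rates in a CSTR are evaluated at the outlet concentration: r_N = 0.0860×0.1222 = 0.01051, r_P = 2.17×0.1222^0.5 = 0.7587.
Fraction of consumed M going to N: r_N/(r_N+r_P) = 0.01367.
C_N = 0.01367·C_{M0}·X = 0.01367×0.764×0.840 = 0.00877 mol·L⁻¹.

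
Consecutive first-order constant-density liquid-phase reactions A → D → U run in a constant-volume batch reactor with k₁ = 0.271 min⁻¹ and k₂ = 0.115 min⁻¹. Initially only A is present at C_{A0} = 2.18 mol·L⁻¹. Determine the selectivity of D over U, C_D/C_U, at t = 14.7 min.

0.415

Solving the coupled first-order balances gives C_D(t) = [k₁/(k₂−k₁)]·C_{A0}·(e^(−k₁t) − e^(−k₂t)).
e^(−k₁t) = e^(−0.271×14.7) = e^(−3.984) = 0.01862; e^(−k₂t) = e^(−1.690) = 0.1844.
C_D = 0.271×2.18/(0.115−0.271) × (0.01862−0.1844) = (-3.787)×(-0.1658) = 0.6279 mol·L⁻¹.
C_A = C_{A0}e^(−k₁t) = 0.04058 mol·L⁻¹, so C_U = C_{A0}−C_A−C_D = 1.511 mol·L⁻¹; C_D/C_U = 0.415.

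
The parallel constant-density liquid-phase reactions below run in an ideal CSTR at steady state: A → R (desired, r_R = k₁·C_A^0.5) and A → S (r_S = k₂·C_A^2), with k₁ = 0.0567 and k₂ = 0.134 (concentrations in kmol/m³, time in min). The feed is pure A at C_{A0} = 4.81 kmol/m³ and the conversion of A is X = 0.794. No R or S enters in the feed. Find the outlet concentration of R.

Exit C_A = C_{A0}(1−X) = 4.81×0.206 = 0.9909 kmol/m³.
A CSTR operates uniformly at the exit composition, giving r_R = 0.05644 and r_S = 0.1316 (each k·C_A^n at C_A = 0.9909).
Fraction of consumed A going to R: r_R/(r_R+r_S) = 0.3002.
C_R = 0.3002·C_{A0}·X = 0.3002×4.81×0.794 = 1.15 kmol/m³.

1.15 kmol/m³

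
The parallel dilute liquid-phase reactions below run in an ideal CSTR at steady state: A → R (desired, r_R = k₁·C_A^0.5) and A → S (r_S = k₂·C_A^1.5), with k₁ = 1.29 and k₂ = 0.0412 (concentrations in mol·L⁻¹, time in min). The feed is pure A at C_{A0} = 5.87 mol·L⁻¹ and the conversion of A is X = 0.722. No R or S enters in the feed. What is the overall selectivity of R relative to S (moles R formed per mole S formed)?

Exit C_A = C_{A0}(1−X) = 5.87×0.278 = 1.632 mol·L⁻¹.
Rates in a CSTR are evaluated at the outlet concentration: r_R = 1.29×1.632^0.5 = 1.648, r_S = 0.0412×1.632^1.5 = 0.08589.
Overall selectivity = C_R/C_S = r_Rτ/(r_Sτ) = r_R/r_S = 19.2.

19.2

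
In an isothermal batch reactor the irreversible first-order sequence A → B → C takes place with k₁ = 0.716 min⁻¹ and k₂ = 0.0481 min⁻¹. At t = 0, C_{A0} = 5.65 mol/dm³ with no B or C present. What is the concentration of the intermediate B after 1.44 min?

3.49 mol/dm³

Solving the coupled first-order balances gives C_B(t) = [k₁/(k₂−k₁)]·C_{A0}·(e^(−k₁t) − e^(−k₂t)).
e^(−k₁t) = e^(−0.716×1.44) = e^(−1.031) = 0.3566; e^(−k₂t) = e^(−0.06926) = 0.9331.
C_B = 0.716×5.65/(0.0481−0.716) × (0.3566−0.9331) = (-6.057)×(-0.5764) = 3.491 mol/dm³.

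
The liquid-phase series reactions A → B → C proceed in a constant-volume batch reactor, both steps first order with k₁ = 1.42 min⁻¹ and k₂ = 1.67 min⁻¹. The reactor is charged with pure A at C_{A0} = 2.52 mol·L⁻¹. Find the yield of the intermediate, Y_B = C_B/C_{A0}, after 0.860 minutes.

For first-order series with pure A initially, C_B(t) = k₁C_{A0}/(k₂−k₁)·(e^(−k₁t) − e^(−k₂t)).
e^(−k₁t) = e^(−1.42×0.860) = e^(−1.221) = 0.2949; e^(−k₂t) = e^(−1.436) = 0.2378.
C_B = 1.42×2.52/(1.67−1.42) × (0.2949−0.2378) = 14.31×0.05705 = 0.8165 mol·L⁻¹.
Y_B = C_B/C_{A0} = 0.8165/2.52 = 0.324.

0.324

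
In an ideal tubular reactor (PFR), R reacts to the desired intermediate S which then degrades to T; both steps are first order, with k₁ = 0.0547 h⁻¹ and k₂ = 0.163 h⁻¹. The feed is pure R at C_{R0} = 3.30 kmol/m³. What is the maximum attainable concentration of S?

Evaluating C_S at τ_opt = ln(k₂/k₁)/(k₂−k₁) gives C_{S,max}/C_{R0} = (k₁/k₂)^[k₂/(k₂−k₁)].
= (0.0547/0.163)^(0.163/(0.163−0.0547)) = (0.3356)^(1.505) = 0.1933.
C_{S,max} = 0.1933×3.30 = 0.638 kmol/m³.

0.638 kmol/m³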